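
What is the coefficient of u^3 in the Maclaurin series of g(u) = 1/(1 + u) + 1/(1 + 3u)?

Add the two expansions coefficient-wise.
g(0) = 2
g′(0) = -4
g′′(0) = 20
g′′′(0) = -168
Dividing each by k! gives the coefficients c_0, ..., c_3.

-28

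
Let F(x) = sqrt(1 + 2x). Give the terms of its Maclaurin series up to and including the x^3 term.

x^3/2 - x^2/2 + x + 1

Use the known series and substitute for the argument.
F(0) = 1
F′(0) = 1
F′′(0) = -1
F′′′(0) = 3
The Taylor polynomial is Σ F^(k)(0)/k! · x^k.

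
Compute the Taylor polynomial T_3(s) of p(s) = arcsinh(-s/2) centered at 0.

p(0) = 0
p′(0) = -1/2
p′′(0) = 0
p′′′(0) = 1/8

s^3/48 - s/2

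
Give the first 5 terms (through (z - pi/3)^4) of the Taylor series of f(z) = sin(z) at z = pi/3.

sqrt(3)*(z - pi/3)^4/48 - (z - pi/3)^3/12 - sqrt(3)*(z - pi/3)^2/4 + (z - pi/3)/2 + sqrt(3)/2

f(pi/3) = sqrt(3)/2
f′(pi/3) = 1/2
f′′(pi/3) = -sqrt(3)/2
f′′′(pi/3) = -1/2
f^(4)(pi/3) = sqrt(3)/2
Dividing each by k! gives the coefficients c_0, ..., c_4.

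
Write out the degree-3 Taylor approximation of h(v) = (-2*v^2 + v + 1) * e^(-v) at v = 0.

7*v^3/3 - 5*v^2/2 + 1

Multiply each power in the prefactor through the base expansion.
h(0) = 1
h′(0) = 0
h′′(0) = -5
h′′′(0) = 14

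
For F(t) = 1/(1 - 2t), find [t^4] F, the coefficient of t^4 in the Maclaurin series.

F(0) = 1
F′(0) = 2
F′′(0) = 8
F′′′(0) = 48
F^(4)(0) = 384
So c_4 = F^(4)(0)/4! = 16.

16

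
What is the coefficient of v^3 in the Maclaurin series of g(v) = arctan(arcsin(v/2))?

-1/48

Compose series: expand the inner function first, then feed it into the outer expansion.
[v^0] = 0;  [v^1] = 1/2;  [v^2] = 0;  [v^3] = -1/48.
So c_3 = g′′′(0)/3! = -1/48.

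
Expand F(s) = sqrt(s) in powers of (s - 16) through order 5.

7*(s - 16)^5/67108864 - 5*(s - 16)^4/2097152 + (s - 16)^3/16384 - (s - 16)^2/512 + (s - 16)/8 + 4

F(16) = 4
F′(16) = 1/8
F′′(16) = -1/256
F′′′(16) = 3/8192
F^(4)(16) = -15/262144
F^(5)(16) = 105/8388608
Dividing each by k! gives the coefficients c_0, ..., c_5.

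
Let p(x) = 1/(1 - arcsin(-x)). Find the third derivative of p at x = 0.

-7

Compose series: expand the inner function first, then feed it into the outer expansion.
The coefficient of x^3 in the expansion is -7/6, so p′′′(0) = 3! * (-7/6) = -7.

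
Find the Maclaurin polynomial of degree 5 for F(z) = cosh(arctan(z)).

Plug the Maclaurin series of the inner function into that of the outer and collect terms.
F(0) = 1
F′(0) = 0
F′′(0) = 1
F′′′(0) = 0
F^(4)(0) = -7
F^(5)(0) = 0
The Taylor polynomial is Σ F^(k)(0)/k! · z^k.

-7*z^4/24 + z^2/2 + 1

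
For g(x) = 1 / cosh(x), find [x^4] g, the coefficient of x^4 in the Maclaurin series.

5/24

Divide the numerator series by the denominator series (power-series long division).
g(0) = 1
g′(0) = 0
g′′(0) = -1
g′′′(0) = 0
g^(4)(0) = 5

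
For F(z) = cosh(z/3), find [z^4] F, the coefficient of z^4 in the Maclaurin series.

Use the known series and substitute for the argument.
F(0) = 1
F′(0) = 0
F′′(0) = 1/9
F′′′(0) = 0
F^(4)(0) = 1/81
So c_4 = F^(4)(0)/4! = 1/1944.

1/1944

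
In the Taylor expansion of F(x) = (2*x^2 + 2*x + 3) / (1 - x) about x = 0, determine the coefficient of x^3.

Multiply each power in the prefactor through the base expansion.
F(0) = 3
F′(0) = 5
F′′(0) = 14
F′′′(0) = 42

7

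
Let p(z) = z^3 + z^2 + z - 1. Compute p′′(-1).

-4

From the series, [(z + 1)^2] p = -2; multiply by 2! = 2 to get -4.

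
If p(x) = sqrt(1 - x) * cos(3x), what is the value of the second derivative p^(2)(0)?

-37/4

Take the Cauchy product of the two expansions.
The coefficient of x^2 in the expansion is -37/8, so p′′(0) = 2! * (-37/8) = -37/4.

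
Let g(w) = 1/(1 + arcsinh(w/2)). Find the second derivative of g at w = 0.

Compose series: expand the inner function first, then feed it into the outer expansion.
The coefficient of w^2 in the expansion is 1/4, so g′′(0) = 2! * (1/4) = 1/2.

1/2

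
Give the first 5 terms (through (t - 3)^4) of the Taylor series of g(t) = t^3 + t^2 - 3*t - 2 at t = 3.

(t - 3)^3 + 10*(t - 3)^2 + 30*(t - 3) + 25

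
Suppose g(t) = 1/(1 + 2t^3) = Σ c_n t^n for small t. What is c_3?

-2

g(0) = 1
g′(0) = 0
g′′(0) = 0
g′′′(0) = -12
The Taylor polynomial is Σ g^(k)(0)/k! · t^k.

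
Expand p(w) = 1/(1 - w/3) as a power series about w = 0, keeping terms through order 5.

w^5/243 + w^4/81 + w^3/27 + w^2/9 + w/3 + 1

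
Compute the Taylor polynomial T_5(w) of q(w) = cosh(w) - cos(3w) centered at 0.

-10*w^4/3 + 5*w^2

Expand each term separately and add.
q(0) = 0
q′(0) = 0
q′′(0) = 10
q′′′(0) = 0
q^(4)(0) = -80
q^(5)(0) = 0
Then c_k = q^(k)(0)/k! gives each Taylor coefficient.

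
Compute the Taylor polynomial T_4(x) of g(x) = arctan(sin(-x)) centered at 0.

Plug the Maclaurin series of the inner function into that of the outer and collect terms.
[x^0] = 0;  [x^1] = -1;  [x^2] = 0;  [x^3] = 1/2;  [x^4] = 0.

x^3/2 - x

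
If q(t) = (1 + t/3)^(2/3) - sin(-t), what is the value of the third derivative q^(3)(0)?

-721/729

Expand each term separately and add.
The coefficient of t^3 in the expansion is -721/4374, so q′′′(0) = 3! * (-721/4374) = -721/729.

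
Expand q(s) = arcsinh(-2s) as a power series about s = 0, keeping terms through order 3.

4*s^3/3 - 2*s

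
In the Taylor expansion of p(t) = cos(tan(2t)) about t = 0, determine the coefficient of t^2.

-2

Compose series: expand the inner function first, then feed it into the outer expansion.
p(0) = 1
p′(0) = 0
p′′(0) = -4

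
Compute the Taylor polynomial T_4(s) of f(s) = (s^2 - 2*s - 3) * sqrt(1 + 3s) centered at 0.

639*s^4/128 - 21*s^3/16 + 11*s^2/8 - 13*s/2 - 3

Shift and add copies of the series according to the polynomial's terms.
f(0) = -3
f′(0) = -13/2
f′′(0) = 11/4
f′′′(0) = -63/8
f^(4)(0) = 1917/16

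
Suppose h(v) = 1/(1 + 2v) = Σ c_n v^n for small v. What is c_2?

h(0) = 1
h′(0) = -2
h′′(0) = 8
Then c_k = h^(k)(0)/k! gives each Taylor coefficient.

4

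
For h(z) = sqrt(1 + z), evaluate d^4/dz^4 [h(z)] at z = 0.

The coefficient of z^4 in the expansion is -5/128, so h^(4)(0) = 4! * (-5/128) = -15/16.

-15/16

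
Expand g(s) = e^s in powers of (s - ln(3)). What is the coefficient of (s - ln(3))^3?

1/2

Compute the successive derivatives at the expansion point and divide by k!.
[(s - ln(3))^0] = 3;  [(s - ln(3))^1] = 3;  [(s - ln(3))^2] = 3/2;  [(s - ln(3))^3] = 1/2.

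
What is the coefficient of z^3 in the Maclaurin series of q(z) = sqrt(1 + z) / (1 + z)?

-5/16

Expand each factor separately, then convolve coefficients.
q(0) = 1
q′(0) = -1/2
q′′(0) = 3/4
q′′′(0) = -15/8
So c_3 = q′′′(0)/3! = -5/16.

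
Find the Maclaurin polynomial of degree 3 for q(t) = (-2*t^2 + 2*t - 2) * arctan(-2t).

Multiply each power in the prefactor through the base expansion.
[t^0] = 0;  [t^1] = 4;  [t^2] = -4;  [t^3] = -4/3.

-4*t^3/3 - 4*t^2 + 4*t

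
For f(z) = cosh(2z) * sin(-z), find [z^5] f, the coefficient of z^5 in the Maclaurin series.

Multiply the two series term by term and collect like powers.

-41/120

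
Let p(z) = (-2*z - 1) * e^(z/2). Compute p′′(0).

-9/4

Distribute the polynomial across the series and collect like powers.
The coefficient of z^2 in the expansion is -9/8, so p′′(0) = 2! * (-9/8) = -9/4.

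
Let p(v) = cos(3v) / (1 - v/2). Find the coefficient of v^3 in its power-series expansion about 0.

-17/8

Multiply the two series term by term and collect like powers.
p(0) = 1
p′(0) = 1/2
p′′(0) = -17/2
p′′′(0) = -51/4
Then c_k = p^(k)(0)/k! gives each Taylor coefficient.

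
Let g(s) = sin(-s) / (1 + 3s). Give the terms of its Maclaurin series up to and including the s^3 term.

Expand each factor separately, then convolve coefficients.
[s^0] = 0;  [s^1] = -1;  [s^2] = 3;  [s^3] = -53/6.

-53*s^3/6 + 3*s^2 - s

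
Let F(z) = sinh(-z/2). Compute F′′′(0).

Use the known series and substitute for the argument.
The coefficient of z^3 in the expansion is -1/48, so F′′′(0) = 3! * (-1/48) = -1/8.

-1/8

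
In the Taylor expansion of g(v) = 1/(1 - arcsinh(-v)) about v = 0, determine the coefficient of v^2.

Plug the Maclaurin series of the inner function into that of the outer and collect terms.
[v^0] = 1;  [v^1] = -1;  [v^2] = 1.

1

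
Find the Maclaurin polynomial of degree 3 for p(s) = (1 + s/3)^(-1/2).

-5*s^3/432 + s^2/24 - s/6 + 1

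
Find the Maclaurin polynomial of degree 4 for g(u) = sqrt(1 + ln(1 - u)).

-143*u^4/384 - 17*u^3/48 - 3*u^2/8 - u/2 + 1

Compose series: expand the inner function first, then feed it into the outer expansion.
g(0) = 1
g′(0) = -1/2
g′′(0) = -3/4
g′′′(0) = -17/8
g^(4)(0) = -143/16
The Taylor polynomial is Σ g^(k)(0)/k! · u^k.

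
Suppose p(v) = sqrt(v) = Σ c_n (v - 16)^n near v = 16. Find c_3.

1/16384

p(16) = 4
p′(16) = 1/8
p′′(16) = -1/256
p′′′(16) = 3/8192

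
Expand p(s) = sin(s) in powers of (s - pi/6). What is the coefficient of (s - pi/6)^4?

Apply the Taylor formula c_k = f^(k)(a)/k!.
p(pi/6) = 1/2
p′(pi/6) = sqrt(3)/2
p′′(pi/6) = -1/2
p′′′(pi/6) = -sqrt(3)/2
p^(4)(pi/6) = 1/2

1/48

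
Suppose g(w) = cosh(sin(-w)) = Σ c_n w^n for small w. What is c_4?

Compose series: expand the inner function first, then feed it into the outer expansion.
g(0) = 1
g′(0) = 0
g′′(0) = 1
g′′′(0) = 0
g^(4)(0) = -3
Then c_k = g^(k)(0)/k! gives each Taylor coefficient.

-1/8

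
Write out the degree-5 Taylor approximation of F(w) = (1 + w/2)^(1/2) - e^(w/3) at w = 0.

24491*w^5/29859840 - 1471*w^4/497664 + 17*w^3/10368 - 25*w^2/288 - w/12

Add the two expansions coefficient-wise.
F(0) = 0
F′(0) = -1/12
F′′(0) = -25/144
F′′′(0) = 17/1728
F^(4)(0) = -1471/20736
F^(5)(0) = 24491/248832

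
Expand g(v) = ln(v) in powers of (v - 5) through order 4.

-(v - 5)^4/2500 + (v - 5)^3/375 - (v - 5)^2/50 + (v - 5)/5 + ln(5)

g(5) = ln(5)
g′(5) = 1/5
g′′(5) = -1/25
g′′′(5) = 2/125
g^(4)(5) = -6/625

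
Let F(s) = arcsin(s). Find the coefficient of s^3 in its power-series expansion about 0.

1/6

F(0) = 0
F′(0) = 1
F′′(0) = 0
F′′′(0) = 1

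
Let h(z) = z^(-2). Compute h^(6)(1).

Apply the Taylor formula c_k = f^(k)(a)/k!.
The coefficient of (z - 1)^6 in the expansion is 7, so h^(6)(1) = 6! * (7) = 5040.

5040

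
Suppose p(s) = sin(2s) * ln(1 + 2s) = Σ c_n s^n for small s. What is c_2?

4

Take the Cauchy product of the two expansions.
p(0) = 0
p′(0) = 0
p′′(0) = 8
So c_2 = p′′(0)/2! = 4.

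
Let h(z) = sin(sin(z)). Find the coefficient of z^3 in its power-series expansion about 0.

Plug the Maclaurin series of the inner function into that of the outer and collect terms.
h(0) = 0
h′(0) = 1
h′′(0) = 0
h′′′(0) = -2
So c_3 = h′′′(0)/3! = -1/3.

-1/3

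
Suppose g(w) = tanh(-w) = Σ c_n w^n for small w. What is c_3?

Use the known series and substitute for the argument.
[w^0] = 0;  [w^1] = -1;  [w^2] = 0;  [w^3] = 1/3.
So c_3 = g′′′(0)/3! = 1/3.

1/3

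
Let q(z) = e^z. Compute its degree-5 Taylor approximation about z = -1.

q(-1) = e^(-1)
q′(-1) = e^(-1)
q′′(-1) = e^(-1)
q′′′(-1) = e^(-1)
q^(4)(-1) = e^(-1)
q^(5)(-1) = e^(-1)
Dividing each by k! gives the coefficients c_0, ..., c_5.

(z + 1)^5*e^(-1)/120 + (z + 1)^4*e^(-1)/24 + (z + 1)^3*e^(-1)/6 + (z + 1)^2*e^(-1)/2 + (z + 1)*e^(-1) + e^(-1)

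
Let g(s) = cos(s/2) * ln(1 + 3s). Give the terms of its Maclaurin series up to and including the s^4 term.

Multiply the two series term by term and collect like powers.

-315*s^4/16 + 69*s^3/8 - 9*s^2/2 + 3*s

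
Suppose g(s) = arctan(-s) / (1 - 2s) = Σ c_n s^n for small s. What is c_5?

Expand each factor separately, then convolve coefficients.
g(0) = 0
g′(0) = -1
g′′(0) = -4
g′′′(0) = -22
g^(4)(0) = -176
g^(5)(0) = -1784
So c_5 = g^(5)(0)/5! = -223/15.

-223/15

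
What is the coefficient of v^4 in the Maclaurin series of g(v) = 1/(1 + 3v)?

g(0) = 1
g′(0) = -3
g′′(0) = 18
g′′′(0) = -162
g^(4)(0) = 1944
So c_4 = g^(4)(0)/4! = 81.

81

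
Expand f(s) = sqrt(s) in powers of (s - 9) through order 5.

[(s - 9)^0] = 3;  [(s - 9)^1] = 1/6;  [(s - 9)^2] = -1/216;  [(s - 9)^3] = 1/3888;  [(s - 9)^4] = -5/279936;  [(s - 9)^5] = 7/5038848.

7*(s - 9)^5/5038848 - 5*(s - 9)^4/279936 + (s - 9)^3/3888 - (s - 9)^2/216 + (s - 9)/6 + 3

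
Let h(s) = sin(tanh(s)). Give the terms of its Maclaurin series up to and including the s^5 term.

Plug the Maclaurin series of the inner function into that of the outer and collect terms.

37*s^5/120 - s^3/2 + s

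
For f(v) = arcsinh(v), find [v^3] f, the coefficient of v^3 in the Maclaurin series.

c_3 = f′′′(0)/3! = -1/6.

-1/6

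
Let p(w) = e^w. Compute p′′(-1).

e^(-1)

Use the known series and substitute for the argument.
The coefficient of (w + 1)^2 in the expansion is e^(-1)/2, so p′′(-1) = 2! * (e^(-1)/2) = e^(-1).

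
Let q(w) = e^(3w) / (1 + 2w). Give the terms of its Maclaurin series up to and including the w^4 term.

Take the Cauchy product of the two expansions.
[w^0] = 1;  [w^1] = 1;  [w^2] = 5/2;  [w^3] = -1/2;  [w^4] = 35/8.

35*w^4/8 - w^3/2 + 5*w^2/2 + w + 1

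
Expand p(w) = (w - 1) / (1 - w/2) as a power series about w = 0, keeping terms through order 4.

w^4/16 + w^3/8 + w^2/4 + w/2 - 1

Distribute the polynomial across the series and collect like powers.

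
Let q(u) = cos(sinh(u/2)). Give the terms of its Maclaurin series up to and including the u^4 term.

-u^4/128 - u^2/8 + 1

Substitute the inner expansion into the outer series and collect powers.
q(0) = 1
q′(0) = 0
q′′(0) = -1/4
q′′′(0) = 0
q^(4)(0) = -3/16
Then c_k = q^(k)(0)/k! gives each Taylor coefficient.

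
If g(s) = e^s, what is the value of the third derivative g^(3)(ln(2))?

2

The coefficient of (s - ln(2))^3 in the expansion is 1/3, so g′′′(ln(2)) = 3! * (1/3) = 2.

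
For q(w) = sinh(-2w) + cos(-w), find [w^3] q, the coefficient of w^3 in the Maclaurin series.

-4/3

Add the two expansions coefficient-wise.
q(0) = 1
q′(0) = -2
q′′(0) = -1
q′′′(0) = -8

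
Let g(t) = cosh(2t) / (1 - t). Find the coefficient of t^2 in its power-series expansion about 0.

Multiply the two series term by term and collect like powers.
g(0) = 1
g′(0) = 1
g′′(0) = 6
So c_2 = g′′(0)/2! = 3.

3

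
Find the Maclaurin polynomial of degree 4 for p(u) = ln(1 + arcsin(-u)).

Plug the Maclaurin series of the inner function into that of the outer and collect terms.
p(0) = 0
p′(0) = -1
p′′(0) = -1
p′′′(0) = -3
p^(4)(0) = -10
Dividing each by k! gives the coefficients c_0, ..., c_4.

-5*u^4/12 - u^3/2 - u^2/2 - u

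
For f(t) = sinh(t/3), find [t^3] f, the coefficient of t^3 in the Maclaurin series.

[t^0] = 0;  [t^1] = 1/3;  [t^2] = 0;  [t^3] = 1/162.

1/162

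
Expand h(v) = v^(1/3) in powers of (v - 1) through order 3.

[(v - 1)^0] = 1;  [(v - 1)^1] = 1/3;  [(v - 1)^2] = -1/9;  [(v - 1)^3] = 5/81.

5*(v - 1)^3/81 - (v - 1)^2/9 + (v - 1)/3 + 1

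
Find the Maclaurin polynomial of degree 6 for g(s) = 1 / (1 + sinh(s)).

77*s^6/45 - 181*s^5/120 + 4*s^4/3 - 7*s^3/6 + s^2 - s + 1

Expand as Σ (-1)^k u^k with u equal to the inner function's series.
g(0) = 1
g′(0) = -1
g′′(0) = 2
g′′′(0) = -7
g^(4)(0) = 32
g^(5)(0) = -181
g^(6)(0) = 1232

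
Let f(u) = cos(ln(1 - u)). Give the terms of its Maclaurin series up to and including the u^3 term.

Let u equal the inner series; expand the outer function in u and truncate.
f(0) = 1
f′(0) = 0
f′′(0) = -1
f′′′(0) = -3

-u^3/2 - u^2/2 + 1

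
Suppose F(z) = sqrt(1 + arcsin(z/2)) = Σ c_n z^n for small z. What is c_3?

Substitute the inner expansion into the outer series and collect powers.
[z^0] = 1;  [z^1] = 1/4;  [z^2] = -1/32;  [z^3] = 7/384.

7/384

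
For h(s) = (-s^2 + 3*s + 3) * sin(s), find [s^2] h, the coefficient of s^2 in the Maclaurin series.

3

Shift and add copies of the series according to the polynomial's terms.
h(0) = 0
h′(0) = 3
h′′(0) = 6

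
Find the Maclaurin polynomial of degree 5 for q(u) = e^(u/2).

Compute the successive derivatives at the expansion point and divide by k!.
q(0) = 1
q′(0) = 1/2
q′′(0) = 1/4
q′′′(0) = 1/8
q^(4)(0) = 1/16
q^(5)(0) = 1/32
Dividing each by k! gives the coefficients c_0, ..., c_5.

u^5/3840 + u^4/384 + u^3/48 + u^2/8 + u/2 + 1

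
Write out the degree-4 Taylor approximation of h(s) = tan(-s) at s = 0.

-s^3/3 - s

h(0) = 0
h′(0) = -1
h′′(0) = 0
h′′′(0) = -2
h^(4)(0) = 0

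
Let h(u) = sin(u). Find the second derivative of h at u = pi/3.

-sqrt(3)/2

The coefficient of (u - pi/3)^2 in the expansion is -sqrt(3)/4, so h′′(pi/3) = 2! * (-sqrt(3)/4) = -sqrt(3)/2.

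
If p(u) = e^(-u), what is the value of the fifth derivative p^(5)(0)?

Compute the successive derivatives at the expansion point and divide by k!.
The coefficient of u^5 in the expansion is -1/120, so p^(5)(0) = 5! * (-1/120) = -1.

-1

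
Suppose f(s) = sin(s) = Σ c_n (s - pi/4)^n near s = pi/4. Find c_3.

-sqrt(2)/12

Differentiate repeatedly and evaluate at the center.
f(pi/4) = sqrt(2)/2
f′(pi/4) = sqrt(2)/2
f′′(pi/4) = -sqrt(2)/2
f′′′(pi/4) = -sqrt(2)/2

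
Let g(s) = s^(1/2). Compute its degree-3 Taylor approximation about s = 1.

(s - 1)^3/16 - (s - 1)^2/8 + (s - 1)/2 + 1

g(1) = 1
g′(1) = 1/2
g′′(1) = -1/4
g′′′(1) = 3/8
Then c_k = g^(k)(1)/k! gives each Taylor coefficient.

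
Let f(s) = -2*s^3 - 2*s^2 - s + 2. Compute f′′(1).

From the series, [(s - 1)^2] f = -8; multiply by 2! = 2 to get -16.

-16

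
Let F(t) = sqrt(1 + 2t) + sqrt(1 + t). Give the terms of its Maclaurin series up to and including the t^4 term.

Add the two expansions coefficient-wise.
F(0) = 2
F′(0) = 3/2
F′′(0) = -5/4
F′′′(0) = 27/8
F^(4)(0) = -255/16

-85*t^4/128 + 9*t^3/16 - 5*t^2/8 + 3*t/2 + 2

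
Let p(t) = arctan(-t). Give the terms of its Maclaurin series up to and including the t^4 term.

t^3/3 - t

Apply the Taylor formula c_k = f^(k)(a)/k!.
p(0) = 0
p′(0) = -1
p′′(0) = 0
p′′′(0) = 2
p^(4)(0) = 0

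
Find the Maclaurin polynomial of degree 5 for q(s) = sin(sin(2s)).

16*s^5/5 - 8*s^3/3 + 2*s

Compose series: expand the inner function first, then feed it into the outer expansion.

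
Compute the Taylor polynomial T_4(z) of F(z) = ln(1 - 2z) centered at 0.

F(0) = 0
F′(0) = -2
F′′(0) = -4
F′′′(0) = -16
F^(4)(0) = -96

-4*z^4 - 8*z^3/3 - 2*z^2 - 2*z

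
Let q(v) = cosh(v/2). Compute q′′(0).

From the series, [v^2] q = 1/8; multiply by 2! = 2 to get 1/4.

1/4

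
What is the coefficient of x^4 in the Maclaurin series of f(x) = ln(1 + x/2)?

f(0) = 0
f′(0) = 1/2
f′′(0) = -1/4
f′′′(0) = 1/4
f^(4)(0) = -3/8

-1/64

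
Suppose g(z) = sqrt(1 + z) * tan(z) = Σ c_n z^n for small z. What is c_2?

Take the Cauchy product of the two expansions.
g(0) = 0
g′(0) = 1
g′′(0) = 1

1/2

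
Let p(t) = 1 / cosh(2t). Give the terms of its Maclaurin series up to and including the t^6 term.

Invert the denominator's series and multiply.
[t^0] = 1;  [t^1] = 0;  [t^2] = -2;  [t^3] = 0;  [t^4] = 10/3;  [t^5] = 0;  [t^6] = -244/45.

-244*t^6/45 + 10*t^4/3 - 2*t^2 + 1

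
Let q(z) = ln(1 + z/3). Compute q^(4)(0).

-2/27

The coefficient of z^4 in the expansion is -1/324, so q^(4)(0) = 4! * (-1/324) = -2/27.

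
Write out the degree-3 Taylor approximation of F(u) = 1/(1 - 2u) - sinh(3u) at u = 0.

Combine the two series term by term.
F(0) = 1
F′(0) = -1
F′′(0) = 8
F′′′(0) = 21
Then c_k = F^(k)(0)/k! gives each Taylor coefficient.

7*u^3/2 + 4*u^2 - u + 1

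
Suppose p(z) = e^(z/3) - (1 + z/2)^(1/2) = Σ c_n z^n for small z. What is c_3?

Add the two expansions coefficient-wise.

-17/10368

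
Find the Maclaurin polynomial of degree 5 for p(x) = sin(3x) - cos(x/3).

81*x^5/40 - x^4/1944 - 9*x^3/2 + x^2/18 + 3*x - 1

Combine the two series term by term.
p(0) = -1
p′(0) = 3
p′′(0) = 1/9
p′′′(0) = -27
p^(4)(0) = -1/81
p^(5)(0) = 243
Dividing each by k! gives the coefficients c_0, ..., c_5.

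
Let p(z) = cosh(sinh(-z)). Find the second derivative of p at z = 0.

Substitute the inner expansion into the outer series and collect powers.
The coefficient of z^2 in the expansion is 1/2, so p′′(0) = 2! * (1/2) = 1.

1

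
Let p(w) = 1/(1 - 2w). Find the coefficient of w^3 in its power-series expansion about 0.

8

p(0) = 1
p′(0) = 2
p′′(0) = 8
p′′′(0) = 48
So c_3 = p′′′(0)/3! = 8.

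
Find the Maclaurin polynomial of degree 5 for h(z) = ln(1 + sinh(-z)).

-3*z^5/8 - 5*z^4/12 - z^3/2 - z^2/2 - z

Substitute the inner expansion into the outer series and collect powers.
h(0) = 0
h′(0) = -1
h′′(0) = -1
h′′′(0) = -3
h^(4)(0) = -10
h^(5)(0) = -45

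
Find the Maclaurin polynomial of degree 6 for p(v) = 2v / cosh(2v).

Invert the denominator's series and multiply.

20*v^5/3 - 4*v^3 + 2*v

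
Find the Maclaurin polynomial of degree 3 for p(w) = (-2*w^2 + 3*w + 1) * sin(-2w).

16*w^3/3 - 6*w^2 - 2*w

Distribute the polynomial across the series and collect like powers.
[w^0] = 0;  [w^1] = -2;  [w^2] = -6;  [w^3] = 16/3.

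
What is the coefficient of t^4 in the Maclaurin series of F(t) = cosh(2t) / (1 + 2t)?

74/3

Write out both Maclaurin series and multiply, keeping only the needed powers.
F(0) = 1
F′(0) = -2
F′′(0) = 12
F′′′(0) = -72
F^(4)(0) = 592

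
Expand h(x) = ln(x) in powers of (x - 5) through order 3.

Apply the Taylor formula c_k = f^(k)(a)/k!.

(x - 5)^3/375 - (x - 5)^2/50 + (x - 5)/5 + ln(5)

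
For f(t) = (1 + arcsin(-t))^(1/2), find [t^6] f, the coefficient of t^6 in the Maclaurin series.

-3169/46080

Plug the Maclaurin series of the inner function into that of the outer and collect terms.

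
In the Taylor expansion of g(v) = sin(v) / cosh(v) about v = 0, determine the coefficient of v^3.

Invert the denominator's series and multiply.
g(0) = 0
g′(0) = 1
g′′(0) = 0
g′′′(0) = -4

-2/3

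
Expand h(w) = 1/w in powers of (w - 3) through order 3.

-(w - 3)^3/81 + (w - 3)^2/27 - (w - 3)/9 + 1/3

h(3) = 1/3
h′(3) = -1/9
h′′(3) = 2/27
h′′′(3) = -2/27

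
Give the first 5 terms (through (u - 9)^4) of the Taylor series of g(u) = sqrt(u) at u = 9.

[(u - 9)^0] = 3;  [(u - 9)^1] = 1/6;  [(u - 9)^2] = -1/216;  [(u - 9)^3] = 1/3888;  [(u - 9)^4] = -5/279936.

-5*(u - 9)^4/279936 + (u - 9)^3/3888 - (u - 9)^2/216 + (u - 9)/6 + 3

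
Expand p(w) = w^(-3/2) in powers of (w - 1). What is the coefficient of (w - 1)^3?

-35/16

p(1) = 1
p′(1) = -3/2
p′′(1) = 15/4
p′′′(1) = -105/8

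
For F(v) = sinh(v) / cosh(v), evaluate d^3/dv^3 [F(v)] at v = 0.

Invert the denominator's series and multiply.
From the series, [v^3] F = -1/3; multiply by 3! = 6 to get -2.

-2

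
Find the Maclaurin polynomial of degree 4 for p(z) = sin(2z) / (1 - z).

2*z^4/3 + 2*z^3/3 + 2*z^2 + 2*z

Use 1/(1 - r) = Σ r^k on the denominator, then take the Cauchy product.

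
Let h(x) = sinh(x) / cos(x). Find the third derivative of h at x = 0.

Invert the denominator's series and multiply.
From the series, [x^3] h = 2/3; multiply by 3! = 6 to get 4.

4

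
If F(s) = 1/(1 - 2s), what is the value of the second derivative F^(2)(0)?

8

The coefficient of s^2 in the expansion is 4, so F′′(0) = 2! * (4) = 8.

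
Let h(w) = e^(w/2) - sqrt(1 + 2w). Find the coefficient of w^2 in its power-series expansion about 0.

Add the two expansions coefficient-wise.
h(0) = 0
h′(0) = -1/2
h′′(0) = 5/4

5/8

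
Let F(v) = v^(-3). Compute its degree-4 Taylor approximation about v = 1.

15*(v - 1)^4 - 10*(v - 1)^3 + 6*(v - 1)^2 - 3*(v - 1) + 1

[(v - 1)^0] = 1;  [(v - 1)^1] = -3;  [(v - 1)^2] = 6;  [(v - 1)^3] = -10;  [(v - 1)^4] = 15.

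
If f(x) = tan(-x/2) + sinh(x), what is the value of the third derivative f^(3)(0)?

3/4

Combine the two series term by term.
From the series, [x^3] f = 1/8; multiply by 3! = 6 to get 3/4.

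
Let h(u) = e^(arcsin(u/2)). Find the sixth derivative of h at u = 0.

85/64

Let u equal the inner series; expand the outer function in u and truncate.
From the series, [u^6] h = 17/9216; multiply by 6! = 720 to get 85/64.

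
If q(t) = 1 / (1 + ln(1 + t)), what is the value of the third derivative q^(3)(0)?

Use the geometric series for the reciprocal, then substitute.
The coefficient of t^3 in the expansion is -7/3, so q′′′(0) = 3! * (-7/3) = -14.

-14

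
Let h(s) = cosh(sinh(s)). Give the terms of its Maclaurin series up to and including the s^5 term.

5*s^4/24 + s^2/2 + 1

Plug the Maclaurin series of the inner function into that of the outer and collect terms.
h(0) = 1
h′(0) = 0
h′′(0) = 1
h′′′(0) = 0
h^(4)(0) = 5
h^(5)(0) = 0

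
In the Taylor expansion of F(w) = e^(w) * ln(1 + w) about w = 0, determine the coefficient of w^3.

Expand each factor separately, then convolve coefficients.
F(0) = 0
F′(0) = 1
F′′(0) = 1
F′′′(0) = 2

1/3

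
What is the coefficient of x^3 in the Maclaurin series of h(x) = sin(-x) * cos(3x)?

14/3

Write out both Maclaurin series and multiply, keeping only the needed powers.
So c_3 = h′′′(0)/3! = 14/3.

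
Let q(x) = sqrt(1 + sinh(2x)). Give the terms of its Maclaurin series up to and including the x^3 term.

Substitute the inner expansion into the outer series and collect powers.
q(0) = 1
q′(0) = 1
q′′(0) = -1
q′′′(0) = 7

7*x^3/6 - x^2/2 + x + 1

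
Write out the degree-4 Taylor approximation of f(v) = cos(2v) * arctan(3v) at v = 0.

Multiply the two series term by term and collect like powers.

-15*v^3 + 3*v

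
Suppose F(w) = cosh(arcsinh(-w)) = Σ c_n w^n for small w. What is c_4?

Let u equal the inner series; expand the outer function in u and truncate.
[w^0] = 1;  [w^1] = 0;  [w^2] = 1/2;  [w^3] = 0;  [w^4] = -1/8.

-1/8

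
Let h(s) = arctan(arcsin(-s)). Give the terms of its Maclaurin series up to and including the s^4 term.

Plug the Maclaurin series of the inner function into that of the outer and collect terms.

s^3/6 - s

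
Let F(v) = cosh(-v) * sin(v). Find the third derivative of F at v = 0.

2

Take the Cauchy product of the two expansions.
The coefficient of v^3 in the expansion is 1/3, so F′′′(0) = 3! * (1/3) = 2.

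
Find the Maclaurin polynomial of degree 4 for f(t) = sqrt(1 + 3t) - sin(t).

-405*t^4/128 + 89*t^3/48 - 9*t^2/8 + t/2 + 1

Expand each term separately and add.
[t^0] = 1;  [t^1] = 1/2;  [t^2] = -9/8;  [t^3] = 89/48;  [t^4] = -405/128.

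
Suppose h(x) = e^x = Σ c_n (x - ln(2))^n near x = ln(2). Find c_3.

1/3

Apply the Taylor formula c_k = f^(k)(a)/k!.
[(x - ln(2))^0] = 2;  [(x - ln(2))^1] = 2;  [(x - ln(2))^2] = 1;  [(x - ln(2))^3] = 1/3.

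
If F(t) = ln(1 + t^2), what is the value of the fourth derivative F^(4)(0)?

Apply the Taylor formula c_k = f^(k)(a)/k!.
The coefficient of t^4 in the expansion is -1/2, so F^(4)(0) = 4! * (-1/2) = -12.

-12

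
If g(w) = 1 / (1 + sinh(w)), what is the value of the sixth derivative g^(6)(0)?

Use the geometric series for the reciprocal, then substitute.
From the series, [w^6] g = 77/45; multiply by 6! = 720 to get 1232.

1232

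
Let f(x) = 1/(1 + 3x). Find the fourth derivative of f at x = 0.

1944

The coefficient of x^4 in the expansion is 81, so f^(4)(0) = 4! * (81) = 1944.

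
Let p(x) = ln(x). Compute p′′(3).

-1/9

From the series, [(x - 3)^2] p = -1/18; multiply by 2! = 2 to get -1/9.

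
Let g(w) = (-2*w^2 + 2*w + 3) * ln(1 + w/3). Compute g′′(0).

Multiply each power in the prefactor through the base expansion.
The coefficient of w^2 in the expansion is 1/2, so g′′(0) = 2! * (1/2) = 1.

1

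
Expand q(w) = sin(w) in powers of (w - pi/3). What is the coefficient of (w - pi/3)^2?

q(pi/3) = sqrt(3)/2
q′(pi/3) = 1/2
q′′(pi/3) = -sqrt(3)/2

-sqrt(3)/4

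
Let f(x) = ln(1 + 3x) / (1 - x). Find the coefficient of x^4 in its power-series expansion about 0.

-51/4

Expand each factor separately, then convolve coefficients.
f(0) = 0
f′(0) = 3
f′′(0) = -3
f′′′(0) = 45
f^(4)(0) = -306
So c_4 = f^(4)(0)/4! = -51/4.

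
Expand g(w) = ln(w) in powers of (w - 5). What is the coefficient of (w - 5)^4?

g(5) = ln(5)
g′(5) = 1/5
g′′(5) = -1/25
g′′′(5) = 2/125
g^(4)(5) = -6/625
So c_4 = g^(4)(5)/4! = -1/2500.

-1/2500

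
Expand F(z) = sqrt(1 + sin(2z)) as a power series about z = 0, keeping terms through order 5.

z^5/120 + z^4/24 - z^3/6 - z^2/2 + z + 1

Substitute the inner expansion into the outer series and collect powers.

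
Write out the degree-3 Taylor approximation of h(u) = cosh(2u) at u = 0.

h(0) = 1
h′(0) = 0
h′′(0) = 4
h′′′(0) = 0

2*u^2 + 1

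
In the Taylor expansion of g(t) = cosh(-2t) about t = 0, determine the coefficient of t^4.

Use the known series and substitute for the argument.
So c_4 = g^(4)(0)/4! = 2/3.

2/3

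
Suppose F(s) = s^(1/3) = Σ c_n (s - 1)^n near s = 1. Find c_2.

Use the known series and substitute for the argument.
F(1) = 1
F′(1) = 1/3
F′′(1) = -2/9
So c_2 = F′′(1)/2! = -1/9.

-1/9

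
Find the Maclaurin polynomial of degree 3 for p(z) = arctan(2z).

-8*z^3/3 + 2*z

Use the known series and substitute for the argument.
[z^0] = 0;  [z^1] = 2;  [z^2] = 0;  [z^3] = -8/3.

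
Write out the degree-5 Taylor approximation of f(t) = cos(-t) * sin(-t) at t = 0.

Take the Cauchy product of the two expansions.
[t^0] = 0;  [t^1] = -1;  [t^2] = 0;  [t^3] = 2/3;  [t^4] = 0;  [t^5] = -2/15.

-2*t^5/15 + 2*t^3/3 - t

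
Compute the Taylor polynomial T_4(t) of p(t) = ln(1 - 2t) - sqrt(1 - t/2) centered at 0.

-8187*t^4/2048 - 1021*t^3/384 - 63*t^2/32 - 7*t/4 - 1

Add the two expansions coefficient-wise.
p(0) = -1
p′(0) = -7/4
p′′(0) = -63/16
p′′′(0) = -1021/64
p^(4)(0) = -24561/256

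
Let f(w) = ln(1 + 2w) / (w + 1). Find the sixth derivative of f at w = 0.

-19968

Use 1/(1 - r) = Σ r^k on the denominator, then take the Cauchy product.
From the series, [w^6] f = -416/15; multiply by 6! = 720 to get -19968.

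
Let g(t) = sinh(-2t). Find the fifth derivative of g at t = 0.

-32

Use the known series and substitute for the argument.
The coefficient of t^5 in the expansion is -4/15, so g^(5)(0) = 5! * (-4/15) = -32.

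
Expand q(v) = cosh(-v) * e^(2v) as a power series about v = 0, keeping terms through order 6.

73*v^6/144 + 61*v^5/60 + 41*v^4/24 + 7*v^3/3 + 5*v^2/2 + 2*v + 1

Take the Cauchy product of the two expansions.
[v^0] = 1;  [v^1] = 2;  [v^2] = 5/2;  [v^3] = 7/3;  [v^4] = 41/24;  [v^5] = 61/60;  [v^6] = 73/144.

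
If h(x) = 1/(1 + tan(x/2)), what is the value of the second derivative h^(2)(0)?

1/2

Substitute the inner expansion into the outer series and collect powers.
The coefficient of x^2 in the expansion is 1/4, so h′′(0) = 2! * (1/4) = 1/2.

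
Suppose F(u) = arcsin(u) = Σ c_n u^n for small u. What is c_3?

[u^0] = 0;  [u^1] = 1;  [u^2] = 0;  [u^3] = 1/6.

1/6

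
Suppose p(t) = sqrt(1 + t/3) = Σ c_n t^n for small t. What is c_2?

-1/72

Compute the successive derivatives at the expansion point and divide by k!.
[t^0] = 1;  [t^1] = 1/6;  [t^2] = -1/72.
So c_2 = p′′(0)/2! = -1/72.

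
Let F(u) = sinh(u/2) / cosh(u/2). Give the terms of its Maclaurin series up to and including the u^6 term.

Write the quotient as an unknown series and match coefficients against numerator = denominator · series.
F(0) = 0
F′(0) = 1/2
F′′(0) = 0
F′′′(0) = -1/4
F^(4)(0) = 0
F^(5)(0) = 1/2
F^(6)(0) = 0
Then c_k = F^(k)(0)/k! gives each Taylor coefficient.

u^5/240 - u^3/24 + u/2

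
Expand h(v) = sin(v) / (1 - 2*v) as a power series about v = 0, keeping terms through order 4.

Expand 1/(denominator) as a geometric series and multiply by the numerator's series.
h(0) = 0
h′(0) = 1
h′′(0) = 4
h′′′(0) = 23
h^(4)(0) = 184

23*v^4/3 + 23*v^3/6 + 2*v^2 + v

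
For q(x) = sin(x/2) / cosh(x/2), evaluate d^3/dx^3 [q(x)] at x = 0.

-1/2

Divide the numerator series by the denominator series (power-series long division).
From the series, [x^3] q = -1/12; multiply by 3! = 6 to get -1/2.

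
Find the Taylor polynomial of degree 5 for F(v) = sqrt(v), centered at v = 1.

Compute the successive derivatives at the expansion point and divide by k!.
F(1) = 1
F′(1) = 1/2
F′′(1) = -1/4
F′′′(1) = 3/8
F^(4)(1) = -15/16
F^(5)(1) = 105/32

7*(v - 1)^5/256 - 5*(v - 1)^4/128 + (v - 1)^3/16 - (v - 1)^2/8 + (v - 1)/2 + 1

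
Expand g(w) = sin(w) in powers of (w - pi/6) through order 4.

g(pi/6) = 1/2
g′(pi/6) = sqrt(3)/2
g′′(pi/6) = -1/2
g′′′(pi/6) = -sqrt(3)/2
g^(4)(pi/6) = 1/2

(w - pi/6)^4/48 - sqrt(3)*(w - pi/6)^3/12 - (w - pi/6)^2/4 + sqrt(3)*(w - pi/6)/2 + 1/2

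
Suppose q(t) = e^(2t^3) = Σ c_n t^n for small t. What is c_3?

[t^0] = 1;  [t^1] = 0;  [t^2] = 0;  [t^3] = 2.
So c_3 = q′′′(0)/3! = 2.

2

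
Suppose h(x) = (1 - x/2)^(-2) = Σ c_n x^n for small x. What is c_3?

1/2

[x^0] = 1;  [x^1] = 1;  [x^2] = 3/4;  [x^3] = 1/2.
So c_3 = h′′′(0)/3! = 1/2.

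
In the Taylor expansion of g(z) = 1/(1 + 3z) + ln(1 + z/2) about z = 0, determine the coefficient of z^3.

Expand each term separately and add.
[z^0] = 1;  [z^1] = -5/2;  [z^2] = 71/8;  [z^3] = -647/24.
So c_3 = g′′′(0)/3! = -647/24.

-647/24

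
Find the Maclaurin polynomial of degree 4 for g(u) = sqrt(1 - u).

g(0) = 1
g′(0) = -1/2
g′′(0) = -1/4
g′′′(0) = -3/8
g^(4)(0) = -15/16
Dividing each by k! gives the coefficients c_0, ..., c_4.

-5*u^4/128 - u^3/16 - u^2/8 - u/2 + 1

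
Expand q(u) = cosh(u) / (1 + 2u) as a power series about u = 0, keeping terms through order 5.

Multiply the two series term by term and collect like powers.

-433*u^5/12 + 433*u^4/24 - 9*u^3 + 9*u^2/2 - 2*u + 1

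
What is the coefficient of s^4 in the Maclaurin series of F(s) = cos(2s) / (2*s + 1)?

Use 1/(1 - r) = Σ r^k on the denominator, then take the Cauchy product.
[s^0] = 1;  [s^1] = -2;  [s^2] = 2;  [s^3] = -4;  [s^4] = 26/3.

26/3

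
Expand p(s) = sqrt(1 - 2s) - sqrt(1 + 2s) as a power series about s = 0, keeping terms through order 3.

-s^3 - 2*s

Combine the two series term by term.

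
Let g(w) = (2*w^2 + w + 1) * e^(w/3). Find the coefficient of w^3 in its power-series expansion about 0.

Shift and add copies of the series according to the polynomial's terms.
[w^0] = 1;  [w^1] = 4/3;  [w^2] = 43/18;  [w^3] = 59/81.

59/81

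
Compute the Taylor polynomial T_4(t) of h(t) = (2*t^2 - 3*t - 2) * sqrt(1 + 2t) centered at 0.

-5*t^4/4 + 5*t^3/2 - 5*t - 2

Multiply each power in the prefactor through the base expansion.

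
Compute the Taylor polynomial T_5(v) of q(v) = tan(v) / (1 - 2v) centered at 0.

262*v^5/15 + 26*v^4/3 + 13*v^3/3 + 2*v^2 + v

Take the Cauchy product of the two expansions.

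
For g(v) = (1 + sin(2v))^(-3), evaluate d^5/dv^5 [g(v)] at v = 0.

Plug the Maclaurin series of the inner function into that of the outer and collect terms.
The coefficient of v^5 in the expansion is -2564/5, so g^(5)(0) = 5! * (-2564/5) = -61536.

-61536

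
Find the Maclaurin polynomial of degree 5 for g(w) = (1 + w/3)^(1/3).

g(0) = 1
g′(0) = 1/9
g′′(0) = -2/81
g′′′(0) = 10/729
g^(4)(0) = -80/6561
g^(5)(0) = 880/59049
Dividing each by k! gives the coefficients c_0, ..., c_5.

22*w^5/177147 - 10*w^4/19683 + 5*w^3/2187 - w^2/81 + w/9 + 1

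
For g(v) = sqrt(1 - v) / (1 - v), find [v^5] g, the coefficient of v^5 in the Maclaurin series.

63/256

Expand each factor separately, then convolve coefficients.
g(0) = 1
g′(0) = 1/2
g′′(0) = 3/4
g′′′(0) = 15/8
g^(4)(0) = 105/16
g^(5)(0) = 945/32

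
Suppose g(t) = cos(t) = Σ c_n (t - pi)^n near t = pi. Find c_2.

1/2

c_2 = g′′(pi)/2! = 1/2.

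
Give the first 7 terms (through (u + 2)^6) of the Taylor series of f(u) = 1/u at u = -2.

-(u + 2)^6/128 - (u + 2)^5/64 - (u + 2)^4/32 - (u + 2)^3/16 - (u + 2)^2/8 - (u + 2)/4 - 1/2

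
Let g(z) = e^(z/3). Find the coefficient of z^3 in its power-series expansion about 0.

1/162

g(0) = 1
g′(0) = 1/3
g′′(0) = 1/9
g′′′(0) = 1/27
So c_3 = g′′′(0)/3! = 1/162.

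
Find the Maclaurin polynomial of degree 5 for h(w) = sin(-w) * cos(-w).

-2*w^5/15 + 2*w^3/3 - w

Multiply the two series term by term and collect like powers.
[w^0] = 0;  [w^1] = -1;  [w^2] = 0;  [w^3] = 2/3;  [w^4] = 0;  [w^5] = -2/15.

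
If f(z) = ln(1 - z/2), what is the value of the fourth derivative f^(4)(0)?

-3/8

Compute the successive derivatives at the expansion point and divide by k!.
From the series, [z^4] f = -1/64; multiply by 4! = 24 to get -3/8.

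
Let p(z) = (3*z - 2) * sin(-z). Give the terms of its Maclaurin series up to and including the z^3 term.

Multiply each power in the prefactor through the base expansion.
p(0) = 0
p′(0) = 2
p′′(0) = -6
p′′′(0) = -2
The Taylor polynomial is Σ p^(k)(0)/k! · z^k.

-z^3/3 - 3*z^2 + 2*z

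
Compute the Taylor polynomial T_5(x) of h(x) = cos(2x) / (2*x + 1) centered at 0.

-52*x^5/3 + 26*x^4/3 - 4*x^3 + 2*x^2 - 2*x + 1

Use 1/(1 - r) = Σ r^k on the denominator, then take the Cauchy product.
h(0) = 1
h′(0) = -2
h′′(0) = 4
h′′′(0) = -24
h^(4)(0) = 208
h^(5)(0) = -2080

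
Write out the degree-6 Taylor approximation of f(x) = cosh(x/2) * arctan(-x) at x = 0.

Multiply the two series term by term and collect like powers.

-103*x^5/640 + 5*x^3/24 - x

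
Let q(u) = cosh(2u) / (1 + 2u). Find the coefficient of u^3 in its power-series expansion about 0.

-12

Expand each factor separately, then convolve coefficients.
q(0) = 1
q′(0) = -2
q′′(0) = 12
q′′′(0) = -72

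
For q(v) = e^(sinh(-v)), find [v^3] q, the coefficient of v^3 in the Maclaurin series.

Plug the Maclaurin series of the inner function into that of the outer and collect terms.
q(0) = 1
q′(0) = -1
q′′(0) = 1
q′′′(0) = -2
So c_3 = q′′′(0)/3! = -1/3.

-1/3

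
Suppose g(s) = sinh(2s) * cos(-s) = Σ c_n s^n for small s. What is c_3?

1/3

Take the Cauchy product of the two expansions.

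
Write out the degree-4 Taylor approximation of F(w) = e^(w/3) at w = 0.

w^4/1944 + w^3/162 + w^2/18 + w/3 + 1

Compute the successive derivatives at the expansion point and divide by k!.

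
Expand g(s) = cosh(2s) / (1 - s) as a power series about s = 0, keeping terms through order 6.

169*s^6/45 + 11*s^5/3 + 11*s^4/3 + 3*s^3 + 3*s^2 + s + 1

Multiply the two series term by term and collect like powers.
g(0) = 1
g′(0) = 1
g′′(0) = 6
g′′′(0) = 18
g^(4)(0) = 88
g^(5)(0) = 440
g^(6)(0) = 2704
Then c_k = g^(k)(0)/k! gives each Taylor coefficient.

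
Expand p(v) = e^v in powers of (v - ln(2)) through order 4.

(v - ln(2))^4/12 + (v - ln(2))^3/3 + (v - ln(2))^2 + 2*(v - ln(2)) + 2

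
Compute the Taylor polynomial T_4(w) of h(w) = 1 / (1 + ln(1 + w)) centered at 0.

Write 1/(1+u) = 1 - u + u^2 - u^3 + ... and substitute the series for u.
h(0) = 1
h′(0) = -1
h′′(0) = 3
h′′′(0) = -14
h^(4)(0) = 88

11*w^4/3 - 7*w^3/3 + 3*w^2/2 - w + 1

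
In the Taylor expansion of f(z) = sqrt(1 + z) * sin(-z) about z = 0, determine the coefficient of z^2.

Multiply the two series term by term and collect like powers.
f(0) = 0
f′(0) = -1
f′′(0) = -1

-1/2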